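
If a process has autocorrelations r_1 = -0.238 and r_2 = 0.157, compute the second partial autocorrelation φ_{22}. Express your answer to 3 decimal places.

φ_{22} = (r_2 − r_1²) / (1 − r_1²)
r_1² = (-0.238)² = 0.056644
Numerator = 0.157 − 0.0566 = 0.1004; denominator = 1 − 0.0566 = 0.9434
φ_{22} = 0.1004 / 0.9434 = 0.106

0.106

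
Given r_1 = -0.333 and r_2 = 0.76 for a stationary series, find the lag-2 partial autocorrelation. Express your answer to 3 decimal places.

0.730

φ_{22} = (r_2 − r_1²) / (1 − r_1²)
r_1² = (-0.333)² = 0.110889
Numerator = 0.76 − 0.1109 = 0.6491; denominator = 1 − 0.1109 = 0.8891
φ_{22} = 0.6491 / 0.8891 = 0.730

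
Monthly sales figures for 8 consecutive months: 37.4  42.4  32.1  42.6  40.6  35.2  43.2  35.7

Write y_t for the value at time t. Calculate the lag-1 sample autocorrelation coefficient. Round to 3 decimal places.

Mean ȳ = (37.4 + 42.4 + 32.1 + 42.6 + 40.6 + 35.2 + 43.2 + 35.7)/8 = 38.6500
Σ(y_t−ȳ)(y_{t+1}−ȳ) = (-4.6875) + (-24.5625) + (-25.8725) + (7.7025) + (-6.7275) + (-15.6975) + (-13.4225) = -83.2675
Denominator Σ(y_t−ȳ)² = 119.2400
r_1 = -83.2675 / 119.2400 = -0.698

-0.698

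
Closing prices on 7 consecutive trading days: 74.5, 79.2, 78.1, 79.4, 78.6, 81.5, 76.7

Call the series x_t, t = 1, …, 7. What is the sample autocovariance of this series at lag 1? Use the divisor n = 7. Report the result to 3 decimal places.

-1.082

Mean x̄ = (74.5 + 79.2 + 78.1 + 79.4 + 78.6 + 81.5 + 76.7)/7 = 78.2857
Deviations: -3.7857, 0.9143, -0.1857, 1.1143, 0.3143, 3.2143, -1.5857
Σ_{t=1}^{6}(x_t−x̄)(x_{t+1}−x̄) = -7.5745
γ_1 = -7.5745 / 7 = -1.082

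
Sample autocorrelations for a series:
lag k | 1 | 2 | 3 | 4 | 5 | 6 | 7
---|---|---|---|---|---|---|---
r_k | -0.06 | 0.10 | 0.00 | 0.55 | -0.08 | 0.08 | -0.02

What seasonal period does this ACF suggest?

4

The largest autocorrelation is r_4 = 0.55; the remaining lags stay at or below 0.10.
The dominant spike at lag 4 indicates a seasonal period of 4.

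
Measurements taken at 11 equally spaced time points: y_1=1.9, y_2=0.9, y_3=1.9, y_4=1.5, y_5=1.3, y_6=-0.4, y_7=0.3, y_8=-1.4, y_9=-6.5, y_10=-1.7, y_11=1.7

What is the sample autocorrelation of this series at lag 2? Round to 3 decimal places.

-0.048

Mean ȳ = (1.9 + 0.9 + 1.9 + 1.5 + 1.3 − 0.4 + 0.3 − 1.4 − 6.5 − 1.7 + 1.7)/11 = -0.0455
Numerator Σ_{t=1}^{9}(y_t−ȳ)(y_{t+2}−ȳ) = -2.9941
Denominator Σ(y_t−ȳ)² = 62.1873
r_2 = -2.9941 / 62.1873 = -0.048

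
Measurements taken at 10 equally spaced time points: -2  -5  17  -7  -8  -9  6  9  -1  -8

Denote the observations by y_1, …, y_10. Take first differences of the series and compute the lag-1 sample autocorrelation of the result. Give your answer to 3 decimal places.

-0.343

First differences Δy: -3, 22, -24, -1, -1, 15, 3, -10, -7
Mean of differences = -0.6667
Numerator Σ(Δy_t−Δȳ)(Δy_{t+1}−Δȳ) = -496.7778
Denominator Σ(Δy_t−Δȳ)² = 1450.0000
r_1(Δy) = -496.7778 / 1450.0000 = -0.343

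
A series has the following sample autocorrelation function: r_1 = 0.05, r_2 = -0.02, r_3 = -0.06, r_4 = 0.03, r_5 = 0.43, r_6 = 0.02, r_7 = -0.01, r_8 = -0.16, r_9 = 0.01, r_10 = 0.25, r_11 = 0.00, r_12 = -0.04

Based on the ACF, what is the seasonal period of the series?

The largest autocorrelation is r_5 = 0.43, with a weaker echo at lag 10 (0.25); the remaining lags stay at or below 0.05.
The dominant spike at lag 5 indicates a seasonal period of 5.

5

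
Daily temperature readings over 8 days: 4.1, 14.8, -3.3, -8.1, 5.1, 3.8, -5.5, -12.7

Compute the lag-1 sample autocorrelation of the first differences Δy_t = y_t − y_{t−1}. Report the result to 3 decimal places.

-0.220

First differences Δy: 10.7, -18.1, -4.8, 13.2, -1.3, -9.3, -7.2
Mean of differences = -2.4000
Numerator Σ(Δy_t−Δȳ)(Δy_{t+1}−Δȳ) = -162.7400
Denominator Σ(Δy_t−Δȳ)² = 739.0800
r_1(Δy) = -162.7400 / 739.0800 = -0.220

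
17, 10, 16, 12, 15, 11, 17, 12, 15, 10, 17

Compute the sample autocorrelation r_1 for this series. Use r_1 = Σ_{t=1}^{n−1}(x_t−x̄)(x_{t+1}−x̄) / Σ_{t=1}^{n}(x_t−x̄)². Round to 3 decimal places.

Mean x̄ = (17 + 10 + 16 + 12 + 15 + 11 + 17 + 12 + 15 + 10 + 17)/11 = 13.8182
Numerator Σ_{t=1}^{10}(x_t−x̄)(x_{t+1}−x̄) = -63.4876
Denominator Σ(x_t−x̄)² = 81.6364
r_1 = -63.4876 / 81.6364 = -0.778

-0.778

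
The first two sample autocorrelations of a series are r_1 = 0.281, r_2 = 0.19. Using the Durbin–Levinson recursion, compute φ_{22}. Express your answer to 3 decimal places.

0.121

φ_{22} = (r_2 − r_1²) / (1 − r_1²)
r_1² = (0.281)² = 0.078961
Numerator = 0.19 − 0.0790 = 0.1110; denominator = 1 − 0.0790 = 0.9210
φ_{22} = 0.1110 / 0.9210 = 0.121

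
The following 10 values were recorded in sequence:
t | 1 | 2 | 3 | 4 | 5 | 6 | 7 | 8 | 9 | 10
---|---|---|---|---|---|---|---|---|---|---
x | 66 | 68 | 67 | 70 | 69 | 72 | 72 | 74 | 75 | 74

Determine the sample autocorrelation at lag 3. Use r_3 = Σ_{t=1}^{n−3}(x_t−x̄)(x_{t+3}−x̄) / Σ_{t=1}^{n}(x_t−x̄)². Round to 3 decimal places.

0.071

Mean x̄ = (66 + 68 + 67 + 70 + 69 + 72 + 72 + 74 + 75 + 74)/10 = 70.7000
Σ(x_t−x̄)(x_{t+3}−x̄) = (3.2900) + (4.5900) + (-4.8100) + (-0.9100) + (-5.6100) + (5.5900) + (4.2900) = 6.4300
Denominator Σ(x_t−x̄)² = 90.1000
r_3 = 6.4300 / 90.1000 = 0.071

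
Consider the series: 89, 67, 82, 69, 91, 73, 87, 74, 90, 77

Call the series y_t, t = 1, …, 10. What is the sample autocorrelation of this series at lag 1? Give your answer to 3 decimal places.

-0.737

Mean ȳ = (89 + 67 + 82 + 69 + 91 + 73 + 87 + 74 + 90 + 77)/10 = 79.9000
Numerator Σ_{t=1}^{9}(y_t−ȳ)(y_{t+1}−ȳ) = -544.7100
Denominator Σ(y_t−ȳ)² = 738.9000
r_1 = -544.7100 / 738.9000 = -0.737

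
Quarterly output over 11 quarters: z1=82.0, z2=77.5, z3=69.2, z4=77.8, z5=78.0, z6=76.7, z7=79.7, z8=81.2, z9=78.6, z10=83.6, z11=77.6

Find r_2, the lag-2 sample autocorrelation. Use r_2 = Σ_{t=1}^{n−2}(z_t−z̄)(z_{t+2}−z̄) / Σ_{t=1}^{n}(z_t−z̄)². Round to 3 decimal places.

-0.136

Mean z̄ = (82.0 + 77.5 + 69.2 + 77.8 + 78.0 + 76.7 + 79.7 + 81.2 + 78.6 + 83.6 + 77.6)/11 = 78.3545
Numerator Σ_{t=1}^{9}(z_t−z̄)(z_{t+2}−z̄) = -18.8496
Denominator Σ(z_t−z̄)² = 139.0473
r_2 = -18.8496 / 139.0473 = -0.136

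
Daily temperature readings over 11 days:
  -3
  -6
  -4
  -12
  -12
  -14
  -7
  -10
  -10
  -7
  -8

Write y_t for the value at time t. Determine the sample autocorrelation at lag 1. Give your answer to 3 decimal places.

0.259

Mean ȳ = (-3 − 6 − 4 − 12 − 12 − 14 − 7 − 10 − 10 − 7 − 8)/11 = -8.4545
Numerator Σ_{t=1}^{10}(y_t−ȳ)(y_{t+1}−ȳ) = 31.2479
Denominator Σ(y_t−ȳ)² = 120.7273
r_1 = 31.2479 / 120.7273 = 0.259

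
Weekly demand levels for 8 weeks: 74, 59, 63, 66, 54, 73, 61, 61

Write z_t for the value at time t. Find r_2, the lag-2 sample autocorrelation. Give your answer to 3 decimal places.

0.033

Mean z̄ = (74 + 59 + 63 + 66 + 54 + 73 + 61 + 61)/8 = 63.8750
Deviations from mean: 10.1250, -4.8750, -0.8750, 2.1250, -9.8750, 9.1250, -2.8750, -2.8750
Numerator Σ_{t=1}^{6}(z_t−z̄)(z_{t+2}−z̄) = 10.9688
Denominator Σ(z_t−z̄)² = 328.8750
r_2 = 10.9688 / 328.8750 = 0.033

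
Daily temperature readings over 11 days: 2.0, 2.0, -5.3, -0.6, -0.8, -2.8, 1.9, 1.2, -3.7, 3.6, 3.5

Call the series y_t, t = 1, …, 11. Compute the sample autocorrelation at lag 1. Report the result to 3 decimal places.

-0.096

Mean ȳ = (2.0 + 2.0 − 5.3 − 0.6 − 0.8 − 2.8 + 1.9 + 1.2 − 3.7 + 3.6 + 3.5)/11 = 0.0909
Numerator Σ_{t=1}^{10}(y_t−ȳ)(y_{t+1}−ȳ) = -8.4992
Denominator Σ(y_t−ȳ)² = 88.7891
r_1 = -8.4992 / 88.7891 = -0.096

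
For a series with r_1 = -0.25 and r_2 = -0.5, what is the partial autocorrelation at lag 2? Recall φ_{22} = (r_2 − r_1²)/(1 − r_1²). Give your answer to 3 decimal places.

φ_{22} = (r_2 − r_1²) / (1 − r_1²)
r_1² = (-0.25)² = 0.0625
Numerator = -0.5 − 0.0625 = -0.5625; denominator = 1 − 0.0625 = 0.9375
φ_{22} = -0.5625 / 0.9375 = -0.600

-0.600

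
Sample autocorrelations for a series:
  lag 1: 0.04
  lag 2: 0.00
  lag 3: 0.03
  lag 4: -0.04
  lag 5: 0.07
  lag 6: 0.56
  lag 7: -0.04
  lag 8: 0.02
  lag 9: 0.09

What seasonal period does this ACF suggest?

6

The largest autocorrelation is r_6 = 0.56; the remaining lags stay at or below 0.09.
The dominant spike at lag 6 indicates a seasonal period of 6.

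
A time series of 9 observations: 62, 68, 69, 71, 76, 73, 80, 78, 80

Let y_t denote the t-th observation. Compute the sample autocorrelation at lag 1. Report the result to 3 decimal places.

0.493

Mean ȳ = (62 + 68 + 69 + 71 + 76 + 73 + 80 + 78 + 80)/9 = 73.0000
Numerator Σ_{t=1}^{8}(y_t−ȳ)(y_{t+1}−ȳ) = 147.0000
Denominator Σ(y_t−ȳ)² = 298.0000
r_1 = 147.0000 / 298.0000 = 0.493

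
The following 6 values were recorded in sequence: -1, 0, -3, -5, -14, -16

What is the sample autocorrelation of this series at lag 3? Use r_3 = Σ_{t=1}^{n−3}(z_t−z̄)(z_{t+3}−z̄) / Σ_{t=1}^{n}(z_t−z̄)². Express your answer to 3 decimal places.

Mean z̄ = (-1 + 0 − 3 − 5 − 14 − 16)/6 = -6.5000
Deviations from mean: 5.5000, 6.5000, 3.5000, 1.5000, -7.5000, -9.5000
Σ(z_t−z̄)(z_{t+3}−z̄) = (8.2500) + (-48.7500) + (-33.2500) = -73.7500
Denominator Σ(z_t−z̄)² = 233.5000
r_3 = -73.7500 / 233.5000 = -0.316

-0.316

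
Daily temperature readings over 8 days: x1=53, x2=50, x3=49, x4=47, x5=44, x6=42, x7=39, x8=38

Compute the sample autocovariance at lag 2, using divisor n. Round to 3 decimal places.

Mean x̄ = (53 + 50 + 49 + 47 + 44 + 42 + 39 + 38)/8 = 45.2500
Σ_{t=1}^{6}(x_t−x̄)(x_{t+2}−x̄) = 58.3750
γ_2 = 58.3750 / 8 = 7.297

7.297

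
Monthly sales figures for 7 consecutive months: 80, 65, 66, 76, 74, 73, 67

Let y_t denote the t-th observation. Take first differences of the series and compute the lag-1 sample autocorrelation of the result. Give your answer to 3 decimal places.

First differences Δy: -15, 1, 10, -2, -1, -6
Mean of differences = -2.1667
Numerator Σ(Δy_t−Δȳ)(Δy_{t+1}−Δȳ) = -4.3611
Denominator Σ(Δy_t−Δȳ)² = 338.8333
r_1(Δy) = -4.3611 / 338.8333 = -0.013

-0.013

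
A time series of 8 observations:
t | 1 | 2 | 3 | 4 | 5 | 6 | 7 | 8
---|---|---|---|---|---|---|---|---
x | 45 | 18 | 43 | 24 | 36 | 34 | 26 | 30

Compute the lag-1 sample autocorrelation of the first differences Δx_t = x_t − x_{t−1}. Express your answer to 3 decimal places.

-0.736

First differences Δx: -27, 25, -19, 12, -2, -8, 4
Mean of differences = -2.1429
Numerator Σ(Δx_t−Δx̄)(Δx_{t+1}−Δx̄) = -1405.4490
Denominator Σ(Δx_t−Δx̄)² = 1910.8571
r_1(Δx) = -1405.4490 / 1910.8571 = -0.736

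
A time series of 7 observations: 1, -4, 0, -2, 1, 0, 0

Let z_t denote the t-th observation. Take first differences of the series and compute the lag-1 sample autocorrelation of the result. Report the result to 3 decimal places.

-0.663

First differences Δz: -5, 4, -2, 3, -1, 0
Mean of differences = -0.1667
Numerator Σ(Δz_t−Δz̄)(Δz_{t+1}−Δz̄) = -36.3611
Denominator Σ(Δz_t−Δz̄)² = 54.8333
r_1(Δz) = -36.3611 / 54.8333 = -0.663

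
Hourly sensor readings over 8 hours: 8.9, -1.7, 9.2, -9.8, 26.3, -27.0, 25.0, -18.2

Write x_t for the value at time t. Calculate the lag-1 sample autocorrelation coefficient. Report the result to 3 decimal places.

-0.861

Mean x̄ = (8.9 − 1.7 + 9.2 − 9.8 + 26.3 − 27.0 + 25.0 − 18.2)/8 = 1.5875
Deviations from mean: 7.3125, -3.2875, 7.6125, -11.3875, 24.7125, -28.5875, 23.4125, -19.7875
Numerator Σ_{t=1}^{7}(x_t−x̄)(x_{t+1}−x̄) = -2256.2152
Denominator Σ(x_t−x̄)² = 2619.5488
r_1 = -2256.2152 / 2619.5488 = -0.861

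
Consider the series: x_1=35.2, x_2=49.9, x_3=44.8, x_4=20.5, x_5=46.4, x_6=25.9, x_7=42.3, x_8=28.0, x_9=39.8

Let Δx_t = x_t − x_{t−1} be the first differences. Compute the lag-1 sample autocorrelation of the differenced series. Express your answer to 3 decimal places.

-0.726

First differences Δx: 14.7, -5.1, -24.3, 25.9, -20.5, 16.4, -14.3, 11.8
Mean of differences = 0.5750
Numerator Σ(Δx_t−Δx̄)(Δx_{t+1}−Δx̄) = -1838.5581
Denominator Σ(Δx_t−Δx̄)² = 2533.6950
r_1(Δx) = -1838.5581 / 2533.6950 = -0.726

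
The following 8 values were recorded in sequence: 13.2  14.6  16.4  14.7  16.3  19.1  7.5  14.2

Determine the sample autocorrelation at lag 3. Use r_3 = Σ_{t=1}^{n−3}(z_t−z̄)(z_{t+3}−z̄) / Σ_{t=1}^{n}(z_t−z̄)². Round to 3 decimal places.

0.085

Mean z̄ = (13.2 + 14.6 + 16.4 + 14.7 + 16.3 + 19.1 + 7.5 + 14.2)/8 = 14.5000
Deviations from mean: -1.3000, 0.1000, 1.9000, 0.2000, 1.8000, 4.6000, -7.0000, -0.3000
Σ(z_t−z̄)(z_{t+3}−z̄) = (-0.2600) + (0.1800) + (8.7400) + (-1.4000) + (-0.5400) = 6.7200
Denominator Σ(z_t−z̄)² = 78.8400
r_3 = 6.7200 / 78.8400 = 0.085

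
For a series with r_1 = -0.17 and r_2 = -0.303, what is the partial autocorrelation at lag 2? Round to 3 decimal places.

φ_{22} = (r_2 − r_1²) / (1 − r_1²)
r_1² = (-0.17)² = 0.0289
Numerator = -0.303 − 0.0289 = -0.3319; denominator = 1 − 0.0289 = 0.9711
φ_{22} = -0.3319 / 0.9711 = -0.342

-0.342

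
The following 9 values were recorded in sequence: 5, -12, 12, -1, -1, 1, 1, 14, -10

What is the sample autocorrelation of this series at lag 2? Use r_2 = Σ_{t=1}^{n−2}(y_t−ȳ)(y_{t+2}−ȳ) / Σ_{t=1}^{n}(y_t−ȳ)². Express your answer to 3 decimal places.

0.079

Mean ȳ = (5 − 12 + 12 − 1 − 1 + 1 + 1 + 14 − 10)/9 = 1.0000
Numerator Σ_{t=1}^{7}(y_t−ȳ)(y_{t+2}−ȳ) = 48.0000
Denominator Σ(y_t−ȳ)² = 604.0000
r_2 = 48.0000 / 604.0000 = 0.079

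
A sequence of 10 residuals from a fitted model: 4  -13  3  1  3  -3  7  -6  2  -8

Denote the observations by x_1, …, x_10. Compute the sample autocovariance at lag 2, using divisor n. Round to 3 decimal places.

Mean x̄ = (4 − 13 + 3 + 1 + 3 − 3 + 7 − 6 + 2 − 8)/10 = -1.0000
Σ_{t=1}^{8}(x_t−x̄)(x_{t+2}−x̄) = 109.0000
γ_2 = 109.0000 / 10 = 10.900

10.900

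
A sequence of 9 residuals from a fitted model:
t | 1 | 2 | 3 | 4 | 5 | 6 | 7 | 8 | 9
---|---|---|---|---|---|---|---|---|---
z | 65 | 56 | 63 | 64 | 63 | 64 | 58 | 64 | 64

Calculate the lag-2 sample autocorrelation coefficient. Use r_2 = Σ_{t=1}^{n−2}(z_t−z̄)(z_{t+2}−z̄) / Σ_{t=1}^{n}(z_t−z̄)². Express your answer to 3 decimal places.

Mean z̄ = (65 + 56 + 63 + 64 + 63 + 64 + 58 + 64 + 64)/9 = 62.3333
Σ(z_t−z̄)(z_{t+2}−z̄) = (1.7778) + (-10.5556) + (0.4444) + (2.7778) + (-2.8889) + (2.7778) + (-7.2222) = -12.8889
Denominator Σ(z_t−z̄)² = 78.0000
r_2 = -12.8889 / 78.0000 = -0.165

-0.165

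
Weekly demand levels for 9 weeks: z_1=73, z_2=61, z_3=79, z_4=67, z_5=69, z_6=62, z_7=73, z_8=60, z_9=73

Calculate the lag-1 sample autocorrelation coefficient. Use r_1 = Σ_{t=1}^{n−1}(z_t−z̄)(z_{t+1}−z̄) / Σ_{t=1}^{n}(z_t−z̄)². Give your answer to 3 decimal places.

Mean z̄ = (73 + 61 + 79 + 67 + 69 + 62 + 73 + 60 + 73)/9 = 68.5556
Numerator Σ_{t=1}^{8}(z_t−z̄)(z_{t+1}−z̄) = -237.5309
Denominator Σ(z_t−z̄)² = 344.2222
r_1 = -237.5309 / 344.2222 = -0.690

-0.690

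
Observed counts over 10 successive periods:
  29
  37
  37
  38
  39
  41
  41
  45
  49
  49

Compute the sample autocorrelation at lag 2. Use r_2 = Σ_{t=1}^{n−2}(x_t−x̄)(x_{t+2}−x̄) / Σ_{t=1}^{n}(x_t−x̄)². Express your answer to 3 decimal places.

0.293

Mean x̄ = (29 + 37 + 37 + 38 + 39 + 41 + 41 + 45 + 49 + 49)/10 = 40.5000
Numerator Σ_{t=1}^{8}(x_t−x̄)(x_{t+2}−x̄) = 97.0000
Denominator Σ(x_t−x̄)² = 330.5000
r_2 = 97.0000 / 330.5000 = 0.293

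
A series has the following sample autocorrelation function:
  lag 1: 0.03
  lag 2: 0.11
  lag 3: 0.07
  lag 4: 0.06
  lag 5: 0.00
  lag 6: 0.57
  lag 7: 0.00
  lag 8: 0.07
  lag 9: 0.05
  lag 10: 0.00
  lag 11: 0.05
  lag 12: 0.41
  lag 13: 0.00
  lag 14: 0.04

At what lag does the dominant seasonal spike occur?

The largest autocorrelation is r_6 = 0.57, with a weaker echo at lag 12 (0.41); the remaining lags stay at or below 0.11.
The dominant spike at lag 6 indicates a seasonal period of 6.

6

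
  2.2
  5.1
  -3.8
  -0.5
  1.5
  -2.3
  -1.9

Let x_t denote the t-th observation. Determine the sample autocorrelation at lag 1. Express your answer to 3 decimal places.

-0.107

Mean x̄ = (2.2 + 5.1 − 3.8 − 0.5 + 1.5 − 2.3 − 1.9)/7 = 0.0429
Deviations from mean: 2.1571, 5.0571, -3.8429, -0.5429, 1.4571, -2.3429, -1.9429
Σ(x_t−x̄)(x_{t+1}−x̄) = (10.9090) + (-19.4339) + (2.0861) + (-0.7910) + (-3.4139) + (4.5518) = -6.0918
Denominator Σ(x_t−x̄)² = 56.6771
r_1 = -6.0918 / 56.6771 = -0.107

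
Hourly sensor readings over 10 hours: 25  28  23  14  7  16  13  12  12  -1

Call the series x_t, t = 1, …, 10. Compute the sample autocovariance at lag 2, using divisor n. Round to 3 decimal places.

6.848

Mean x̄ = (25 + 28 + 23 + 14 + 7 + 16 + 13 + 12 + 12 − 1)/10 = 14.9000
Σ_{t=1}^{8}(x_t−x̄)(x_{t+2}−x̄) = 68.4800
γ_2 = 68.4800 / 10 = 6.848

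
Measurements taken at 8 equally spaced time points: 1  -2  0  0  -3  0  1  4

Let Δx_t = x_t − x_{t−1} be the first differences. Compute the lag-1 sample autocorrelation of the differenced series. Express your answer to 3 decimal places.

-0.264

First differences Δx: -3, 2, 0, -3, 3, 1, 3
Mean of differences = 0.4286
Numerator Σ(Δx_t−Δx̄)(Δx_{t+1}−Δx̄) = -10.4694
Denominator Σ(Δx_t−Δx̄)² = 39.7143
r_1(Δx) = -10.4694 / 39.7143 = -0.264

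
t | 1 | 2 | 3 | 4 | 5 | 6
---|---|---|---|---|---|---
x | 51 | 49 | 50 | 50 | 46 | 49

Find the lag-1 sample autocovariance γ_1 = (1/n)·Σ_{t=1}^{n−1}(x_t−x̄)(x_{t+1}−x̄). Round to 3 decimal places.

Mean x̄ = (51 + 49 + 50 + 50 + 46 + 49)/6 = 49.1667
Deviations: 1.8333, -0.1667, 0.8333, 0.8333, -3.1667, -0.1667
Σ_{t=1}^{5}(x_t−x̄)(x_{t+1}−x̄) = -1.8611
γ_1 = -1.8611 / 6 = -0.310

-0.310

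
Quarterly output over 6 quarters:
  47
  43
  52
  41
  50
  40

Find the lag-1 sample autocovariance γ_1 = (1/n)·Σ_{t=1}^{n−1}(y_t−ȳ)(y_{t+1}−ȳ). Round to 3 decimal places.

-15.708

Mean ȳ = (47 + 43 + 52 + 41 + 50 + 40)/6 = 45.5000
Σ_{t=1}^{5}(y_t−ȳ)(y_{t+1}−ȳ) = -94.2500
γ_1 = -94.2500 / 6 = -15.708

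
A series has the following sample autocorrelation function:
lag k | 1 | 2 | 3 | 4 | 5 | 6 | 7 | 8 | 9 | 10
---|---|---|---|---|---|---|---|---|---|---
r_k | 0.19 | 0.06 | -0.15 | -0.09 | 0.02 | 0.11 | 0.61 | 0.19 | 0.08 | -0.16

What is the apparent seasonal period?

7

The largest autocorrelation is r_7 = 0.61; the remaining lags stay at or below 0.19.
The dominant spike at lag 7 indicates a seasonal period of 7.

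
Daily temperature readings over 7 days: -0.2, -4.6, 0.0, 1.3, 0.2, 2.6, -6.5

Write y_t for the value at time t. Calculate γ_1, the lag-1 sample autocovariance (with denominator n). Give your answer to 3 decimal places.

Mean ȳ = (-0.2 − 4.6 + 0.0 + 1.3 + 0.2 + 2.6 − 6.5)/7 = -1.0286
Deviations: 0.8286, -3.5714, 1.0286, 2.3286, 1.2286, 3.6286, -5.4714
Σ_{t=1}^{6}(y_t−ȳ)(y_{t+1}−ȳ) = -16.7722
γ_1 = -16.7722 / 7 = -2.396

-2.396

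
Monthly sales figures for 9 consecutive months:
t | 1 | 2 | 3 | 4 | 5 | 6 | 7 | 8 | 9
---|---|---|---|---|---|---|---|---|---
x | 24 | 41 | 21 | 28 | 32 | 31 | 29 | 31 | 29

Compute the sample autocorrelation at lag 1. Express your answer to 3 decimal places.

-0.608

Mean x̄ = (24 + 41 + 21 + 28 + 32 + 31 + 29 + 31 + 29)/9 = 29.5556
Numerator Σ_{t=1}^{8}(x_t−x̄)(x_{t+1}−x̄) = -150.8642
Denominator Σ(x_t−x̄)² = 248.2222
r_1 = -150.8642 / 248.2222 = -0.608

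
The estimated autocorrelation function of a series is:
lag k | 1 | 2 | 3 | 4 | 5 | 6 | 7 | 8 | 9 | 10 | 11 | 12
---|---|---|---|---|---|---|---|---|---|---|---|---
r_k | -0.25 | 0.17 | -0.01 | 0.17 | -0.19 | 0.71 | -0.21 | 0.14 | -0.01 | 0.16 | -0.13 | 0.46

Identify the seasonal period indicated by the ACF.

6

The largest autocorrelation is r_6 = 0.71, with a weaker echo at lag 12 (0.46); the remaining lags stay at or below 0.17.
The dominant spike at lag 6 indicates a seasonal period of 6.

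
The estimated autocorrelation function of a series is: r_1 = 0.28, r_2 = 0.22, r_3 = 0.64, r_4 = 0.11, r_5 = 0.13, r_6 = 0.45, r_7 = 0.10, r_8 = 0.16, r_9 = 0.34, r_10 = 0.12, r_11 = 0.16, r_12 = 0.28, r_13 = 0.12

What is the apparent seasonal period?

3

The largest autocorrelation is r_3 = 0.64, with weaker echoes at lags 6 (0.45) and 9 (0.34); the remaining lags stay at or below 0.28. The elevated value at lag 1 (0.28), dropping to 0.22 at lag 2, reflects decaying short-term dependence rather than seasonality.
The dominant spike at lag 3 indicates a seasonal period of 3.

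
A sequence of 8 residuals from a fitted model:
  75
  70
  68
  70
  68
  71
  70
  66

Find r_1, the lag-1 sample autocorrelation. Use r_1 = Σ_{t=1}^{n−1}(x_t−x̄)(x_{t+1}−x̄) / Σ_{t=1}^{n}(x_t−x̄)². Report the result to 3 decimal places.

-0.057

Mean x̄ = (75 + 70 + 68 + 70 + 68 + 71 + 70 + 66)/8 = 69.7500
Deviations from mean: 5.2500, 0.2500, -1.7500, 0.2500, -1.7500, 1.2500, 0.2500, -3.7500
Numerator Σ_{t=1}^{7}(x_t−x̄)(x_{t+1}−x̄) = -2.8125
Denominator Σ(x_t−x̄)² = 49.5000
r_1 = -2.8125 / 49.5000 = -0.057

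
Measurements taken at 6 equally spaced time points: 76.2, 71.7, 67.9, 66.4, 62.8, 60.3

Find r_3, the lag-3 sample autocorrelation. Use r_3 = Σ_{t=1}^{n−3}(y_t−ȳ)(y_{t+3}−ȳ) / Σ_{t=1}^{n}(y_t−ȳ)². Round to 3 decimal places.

-0.191

Mean ȳ = (76.2 + 71.7 + 67.9 + 66.4 + 62.8 + 60.3)/6 = 67.5500
Deviations from mean: 8.6500, 4.1500, 0.3500, -1.1500, -4.7500, -7.2500
Σ(y_t−ȳ)(y_{t+3}−ȳ) = (-9.9475) + (-19.7125) + (-2.5375) = -32.1975
Denominator Σ(y_t−ȳ)² = 168.6150
r_3 = -32.1975 / 168.6150 = -0.191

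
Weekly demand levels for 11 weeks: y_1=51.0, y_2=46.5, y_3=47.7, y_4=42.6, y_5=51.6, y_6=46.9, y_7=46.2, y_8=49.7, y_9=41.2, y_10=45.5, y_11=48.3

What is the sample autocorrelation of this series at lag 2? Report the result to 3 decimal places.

Mean ȳ = (51.0 + 46.5 + 47.7 + 42.6 + 51.6 + 46.9 + 46.2 + 49.7 + 41.2 + 45.5 + 48.3)/11 = 47.0182
Numerator Σ_{t=1}^{9}(y_t−ȳ)(y_{t+2}−ȳ) = -2.1843
Denominator Σ(y_t−ȳ)² = 102.7764
r_2 = -2.1843 / 102.7764 = -0.021

-0.021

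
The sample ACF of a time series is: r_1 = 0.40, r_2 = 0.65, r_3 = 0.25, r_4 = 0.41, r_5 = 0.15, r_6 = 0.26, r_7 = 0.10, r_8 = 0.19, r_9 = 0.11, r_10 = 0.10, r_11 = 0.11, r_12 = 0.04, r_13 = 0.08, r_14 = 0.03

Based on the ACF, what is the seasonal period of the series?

The largest autocorrelation is r_2 = 0.65, with a weaker echo at lag 4 (0.41); the remaining lags stay at or below 0.40.
The dominant spike at lag 2 indicates a seasonal period of 2.

2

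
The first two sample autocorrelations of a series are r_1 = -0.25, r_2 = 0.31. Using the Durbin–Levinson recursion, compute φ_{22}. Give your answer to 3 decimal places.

φ_{22} = (r_2 − r_1²) / (1 − r_1²)
r_1² = (-0.25)² = 0.0625
Numerator = 0.31 − 0.0625 = 0.2475; denominator = 1 − 0.0625 = 0.9375
φ_{22} = 0.2475 / 0.9375 = 0.264

0.264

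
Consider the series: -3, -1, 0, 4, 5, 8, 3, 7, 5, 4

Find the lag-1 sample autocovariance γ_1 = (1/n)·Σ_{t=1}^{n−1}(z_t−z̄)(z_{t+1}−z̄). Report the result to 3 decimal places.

5.356

Mean z̄ = (-3 − 1 + 0 + 4 + 5 + 8 + 3 + 7 + 5 + 4)/10 = 3.2000
Σ_{t=1}^{9}(z_t−z̄)(z_{t+1}−z̄) = 53.5600
γ_1 = 53.5600 / 10 = 5.356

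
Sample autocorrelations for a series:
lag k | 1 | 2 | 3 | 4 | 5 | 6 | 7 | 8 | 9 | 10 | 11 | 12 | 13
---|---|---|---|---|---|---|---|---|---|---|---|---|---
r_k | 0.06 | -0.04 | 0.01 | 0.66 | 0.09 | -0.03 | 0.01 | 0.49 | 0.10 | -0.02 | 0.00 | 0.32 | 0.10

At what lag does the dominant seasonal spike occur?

The largest autocorrelation is r_4 = 0.66, with weaker echoes at lags 8 (0.49) and 12 (0.32); the remaining lags stay at or below 0.10.
The dominant spike at lag 4 indicates a seasonal period of 4.

4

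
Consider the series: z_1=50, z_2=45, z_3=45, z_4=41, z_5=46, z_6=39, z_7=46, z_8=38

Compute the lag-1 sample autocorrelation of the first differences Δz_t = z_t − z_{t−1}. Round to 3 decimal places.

-0.777

First differences Δz: -5, 0, -4, 5, -7, 7, -8
Mean of differences = -1.7143
Numerator Σ(Δz_t−Δz̄)(Δz_{t+1}−Δz̄) = -161.2245
Denominator Σ(Δz_t−Δz̄)² = 207.4286
r_1(Δz) = -161.2245 / 207.4286 = -0.777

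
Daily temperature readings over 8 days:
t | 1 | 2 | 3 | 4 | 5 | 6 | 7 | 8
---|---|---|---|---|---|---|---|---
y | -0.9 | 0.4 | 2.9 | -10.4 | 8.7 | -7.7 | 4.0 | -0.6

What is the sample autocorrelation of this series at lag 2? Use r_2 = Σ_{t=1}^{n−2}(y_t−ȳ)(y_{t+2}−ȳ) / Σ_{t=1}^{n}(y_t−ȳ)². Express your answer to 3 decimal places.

0.504

Mean ȳ = (-0.9 + 0.4 + 2.9 − 10.4 + 8.7 − 7.7 + 4.0 − 0.6)/8 = -0.4500
Deviations from mean: -0.4500, 0.8500, 3.3500, -9.9500, 9.1500, -7.2500, 4.4500, -0.1500
Numerator Σ_{t=1}^{6}(y_t−ȳ)(y_{t+2}−ȳ) = 134.6300
Denominator Σ(y_t−ȳ)² = 267.2600
r_2 = 134.6300 / 267.2600 = 0.504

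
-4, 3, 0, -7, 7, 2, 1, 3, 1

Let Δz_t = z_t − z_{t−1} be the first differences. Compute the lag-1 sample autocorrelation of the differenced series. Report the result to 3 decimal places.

-0.507

First differences Δz: 7, -3, -7, 14, -5, -1, 2, -2
Mean of differences = 0.6250
Numerator Σ(Δz_t−Δz̄)(Δz_{t+1}−Δz̄) = -169.3906
Denominator Σ(Δz_t−Δz̄)² = 333.8750
r_1(Δz) = -169.3906 / 333.8750 = -0.507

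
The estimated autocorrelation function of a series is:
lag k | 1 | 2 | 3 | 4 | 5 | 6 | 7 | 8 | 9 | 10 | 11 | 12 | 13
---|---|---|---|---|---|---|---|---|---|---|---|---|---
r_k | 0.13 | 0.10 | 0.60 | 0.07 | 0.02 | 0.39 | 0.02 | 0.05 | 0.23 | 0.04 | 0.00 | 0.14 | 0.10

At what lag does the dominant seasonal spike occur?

The largest autocorrelation is r_3 = 0.60, with weaker echoes at lags 6 (0.39) and 9 (0.23); the remaining lags stay at or below 0.14.
The dominant spike at lag 3 indicates a seasonal period of 3.

3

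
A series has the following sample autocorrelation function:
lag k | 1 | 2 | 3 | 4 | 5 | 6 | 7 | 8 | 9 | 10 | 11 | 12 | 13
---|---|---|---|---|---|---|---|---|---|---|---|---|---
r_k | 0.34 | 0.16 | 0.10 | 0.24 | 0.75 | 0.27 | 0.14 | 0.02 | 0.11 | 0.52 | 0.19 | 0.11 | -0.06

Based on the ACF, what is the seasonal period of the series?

5

The largest autocorrelation is r_5 = 0.75, with a weaker echo at lag 10 (0.52); the remaining lags stay at or below 0.34. The elevated value at lag 1 (0.34), dropping to 0.16 at lag 2, reflects decaying short-term dependence rather than seasonality.
The dominant spike at lag 5 indicates a seasonal period of 5.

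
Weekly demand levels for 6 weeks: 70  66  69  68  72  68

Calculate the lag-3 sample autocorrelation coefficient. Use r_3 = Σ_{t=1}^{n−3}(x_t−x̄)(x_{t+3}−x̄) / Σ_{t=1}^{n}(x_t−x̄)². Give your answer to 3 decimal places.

-0.484

Mean x̄ = (70 + 66 + 69 + 68 + 72 + 68)/6 = 68.8333
Deviations from mean: 1.1667, -2.8333, 0.1667, -0.8333, 3.1667, -0.8333
Σ(x_t−x̄)(x_{t+3}−x̄) = (-0.9722) + (-8.9722) + (-0.1389) = -10.0833
Denominator Σ(x_t−x̄)² = 20.8333
r_3 = -10.0833 / 20.8333 = -0.484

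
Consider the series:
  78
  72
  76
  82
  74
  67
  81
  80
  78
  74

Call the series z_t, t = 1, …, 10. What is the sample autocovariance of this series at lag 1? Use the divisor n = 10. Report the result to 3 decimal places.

Mean z̄ = (78 + 72 + 76 + 82 + 74 + 67 + 81 + 80 + 78 + 74)/10 = 76.2000
Σ_{t=1}^{9}(z_t−z̄)(z_{t+1}−z̄) = -23.4400
γ_1 = -23.4400 / 10 = -2.344

-2.344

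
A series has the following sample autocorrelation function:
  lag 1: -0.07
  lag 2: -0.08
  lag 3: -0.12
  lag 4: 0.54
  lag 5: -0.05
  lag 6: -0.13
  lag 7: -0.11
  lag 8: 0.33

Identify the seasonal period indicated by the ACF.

4

The largest autocorrelation is r_4 = 0.54, with a weaker echo at lag 8 (0.33); the remaining lags stay at or below -0.05.
The dominant spike at lag 4 indicates a seasonal period of 4.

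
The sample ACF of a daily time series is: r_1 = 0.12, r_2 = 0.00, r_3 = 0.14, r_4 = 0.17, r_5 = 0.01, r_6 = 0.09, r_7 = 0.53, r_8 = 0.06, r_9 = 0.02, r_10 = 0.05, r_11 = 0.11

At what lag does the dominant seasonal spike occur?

7

The largest autocorrelation is r_7 = 0.53; the remaining lags stay at or below 0.17.
The dominant spike at lag 7 indicates a seasonal period of 7.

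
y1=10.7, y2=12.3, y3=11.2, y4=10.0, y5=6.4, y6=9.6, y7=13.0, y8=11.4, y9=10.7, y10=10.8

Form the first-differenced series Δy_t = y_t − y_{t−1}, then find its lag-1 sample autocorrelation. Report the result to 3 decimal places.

-0.026

First differences Δy: 1.6, -1.1, -1.2, -3.6, 3.2, 3.4, -1.6, -0.7, 0.1
Mean of differences = 0.0111
Numerator Σ(Δy_t−Δȳ)(Δy_{t+1}−Δȳ) = -1.1323
Denominator Σ(Δy_t−Δȳ)² = 43.0289
r_1(Δy) = -1.1323 / 43.0289 = -0.026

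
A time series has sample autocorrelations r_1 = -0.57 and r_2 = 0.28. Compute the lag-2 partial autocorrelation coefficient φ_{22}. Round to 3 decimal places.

-0.067

φ_{22} = (r_2 − r_1²) / (1 − r_1²)
r_1² = (-0.57)² = 0.3249
Numerator = 0.28 − 0.3249 = -0.0449; denominator = 1 − 0.3249 = 0.6751
φ_{22} = -0.0449 / 0.6751 = -0.067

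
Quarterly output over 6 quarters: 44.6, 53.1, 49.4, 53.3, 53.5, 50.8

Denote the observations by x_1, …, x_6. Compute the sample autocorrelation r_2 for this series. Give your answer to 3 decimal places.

Mean x̄ = (44.6 + 53.1 + 49.4 + 53.3 + 53.5 + 50.8)/6 = 50.7833
Σ(x_t−x̄)(x_{t+2}−x̄) = (8.5536) + (5.8303) + (-3.7581) + (0.0419) = 10.6678
Denominator Σ(x_t−x̄)² = 59.2283
r_2 = 10.6678 / 59.2283 = 0.180

0.180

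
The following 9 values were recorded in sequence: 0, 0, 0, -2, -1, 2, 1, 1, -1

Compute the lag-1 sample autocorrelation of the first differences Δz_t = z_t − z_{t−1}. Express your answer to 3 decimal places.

First differences Δz: 0, 0, -2, 1, 3, -1, 0, -2
Mean of differences = -0.1250
Numerator Σ(Δz_t−Δz̄)(Δz_{t+1}−Δz̄) = -1.8906
Denominator Σ(Δz_t−Δz̄)² = 18.8750
r_1(Δz) = -1.8906 / 18.8750 = -0.100

-0.100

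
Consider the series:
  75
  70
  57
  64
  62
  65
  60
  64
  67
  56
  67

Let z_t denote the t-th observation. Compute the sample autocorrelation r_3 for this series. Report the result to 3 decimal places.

0.056

Mean z̄ = (75 + 70 + 57 + 64 + 62 + 65 + 60 + 64 + 67 + 56 + 67)/11 = 64.2727
Numerator Σ_{t=1}^{8}(z_t−z̄)(z_{t+3}−z̄) = 17.1405
Denominator Σ(z_t−z̄)² = 308.1818
r_3 = 17.1405 / 308.1818 = 0.056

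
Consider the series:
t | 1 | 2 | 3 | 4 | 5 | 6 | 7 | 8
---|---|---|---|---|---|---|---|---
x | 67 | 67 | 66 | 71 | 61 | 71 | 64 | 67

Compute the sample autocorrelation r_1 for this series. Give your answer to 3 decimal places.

Mean x̄ = (67 + 67 + 66 + 71 + 61 + 71 + 64 + 67)/8 = 66.7500
Σ(x_t−x̄)(x_{t+1}−x̄) = (0.0625) + (-0.1875) + (-3.1875) + (-24.4375) + (-24.4375) + (-11.6875) + (-0.6875) = -64.5625
Denominator Σ(x_t−x̄)² = 77.5000
r_1 = -64.5625 / 77.5000 = -0.833

-0.833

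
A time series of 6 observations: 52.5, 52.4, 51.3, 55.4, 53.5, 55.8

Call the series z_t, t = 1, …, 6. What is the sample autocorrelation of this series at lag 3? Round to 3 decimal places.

Mean z̄ = (52.5 + 52.4 + 51.3 + 55.4 + 53.5 + 55.8)/6 = 53.4833
Σ(z_t−z̄)(z_{t+3}−z̄) = (-1.8847) + (-0.0181) + (-5.0581) = -6.9608
Denominator Σ(z_t−z̄)² = 15.9483
r_3 = -6.9608 / 15.9483 = -0.436

-0.436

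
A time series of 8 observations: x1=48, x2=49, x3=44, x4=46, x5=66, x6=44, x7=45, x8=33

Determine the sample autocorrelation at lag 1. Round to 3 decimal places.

Mean x̄ = (48 + 49 + 44 + 46 + 66 + 44 + 45 + 33)/8 = 46.8750
Deviations from mean: 1.1250, 2.1250, -2.8750, -0.8750, 19.1250, -2.8750, -1.8750, -13.8750
Numerator Σ_{t=1}^{7}(x_t−x̄)(x_{t+1}−x̄) = -41.5156
Denominator Σ(x_t−x̄)² = 584.8750
r_1 = -41.5156 / 584.8750 = -0.071

-0.071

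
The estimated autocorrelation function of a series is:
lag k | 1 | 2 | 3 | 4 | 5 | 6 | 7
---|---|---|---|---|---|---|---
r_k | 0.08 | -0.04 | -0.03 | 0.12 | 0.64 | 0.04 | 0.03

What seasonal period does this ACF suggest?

5

The largest autocorrelation is r_5 = 0.64; the remaining lags stay at or below 0.12.
The dominant spike at lag 5 indicates a seasonal period of 5.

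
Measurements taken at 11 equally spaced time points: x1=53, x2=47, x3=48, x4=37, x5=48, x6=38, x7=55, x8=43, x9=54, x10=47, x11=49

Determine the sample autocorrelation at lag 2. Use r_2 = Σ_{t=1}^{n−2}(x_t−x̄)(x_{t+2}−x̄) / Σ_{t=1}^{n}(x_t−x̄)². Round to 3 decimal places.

Mean x̄ = (53 + 47 + 48 + 37 + 48 + 38 + 55 + 43 + 54 + 47 + 49)/11 = 47.1818
Numerator Σ_{t=1}^{9}(x_t−x̄)(x_{t+2}−x̄) = 212.0248
Denominator Σ(x_t−x̄)² = 351.6364
r_2 = 212.0248 / 351.6364 = 0.603

0.603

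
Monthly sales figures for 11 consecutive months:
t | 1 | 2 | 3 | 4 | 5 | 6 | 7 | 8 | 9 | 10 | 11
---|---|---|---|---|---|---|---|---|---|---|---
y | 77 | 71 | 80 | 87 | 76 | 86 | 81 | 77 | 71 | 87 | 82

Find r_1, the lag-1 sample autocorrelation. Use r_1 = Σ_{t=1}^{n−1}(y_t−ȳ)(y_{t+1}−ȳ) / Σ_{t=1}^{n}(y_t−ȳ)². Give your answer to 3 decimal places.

-0.138

Mean ȳ = (77 + 71 + 80 + 87 + 76 + 86 + 81 + 77 + 71 + 87 + 82)/11 = 79.5455
Numerator Σ_{t=1}^{10}(y_t−ȳ)(y_{t+1}−ȳ) = -46.0248
Denominator Σ(y_t−ȳ)² = 332.7273
r_1 = -46.0248 / 332.7273 = -0.138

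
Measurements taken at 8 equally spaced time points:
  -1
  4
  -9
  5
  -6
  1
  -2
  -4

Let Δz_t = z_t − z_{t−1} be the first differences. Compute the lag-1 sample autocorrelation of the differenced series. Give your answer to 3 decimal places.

-0.867

First differences Δz: 5, -13, 14, -11, 7, -3, -2
Mean of differences = -0.4286
Numerator Σ(Δz_t−Δz̄)(Δz_{t+1}−Δz̄) = -495.7551
Denominator Σ(Δz_t−Δz̄)² = 571.7143
r_1(Δz) = -495.7551 / 571.7143 = -0.867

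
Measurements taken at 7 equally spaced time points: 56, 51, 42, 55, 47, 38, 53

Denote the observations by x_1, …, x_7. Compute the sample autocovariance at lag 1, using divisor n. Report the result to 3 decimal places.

Mean x̄ = (56 + 51 + 42 + 55 + 47 + 38 + 53)/7 = 48.8571
Deviations: 7.1429, 2.1429, -6.8571, 6.1429, -1.8571, -10.8571, 4.1429
Σ_{t=1}^{6}(x_t−x̄)(x_{t+1}−x̄) = -77.7347
γ_1 = -77.7347 / 7 = -11.105

-11.105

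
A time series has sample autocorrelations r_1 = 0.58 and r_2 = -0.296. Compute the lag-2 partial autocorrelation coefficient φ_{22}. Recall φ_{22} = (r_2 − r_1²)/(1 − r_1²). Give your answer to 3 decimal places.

-0.953

φ_{22} = (r_2 − r_1²) / (1 − r_1²)
r_1² = (0.58)² = 0.3364
Numerator = -0.296 − 0.3364 = -0.6324; denominator = 1 − 0.3364 = 0.6636
φ_{22} = -0.6324 / 0.6636 = -0.953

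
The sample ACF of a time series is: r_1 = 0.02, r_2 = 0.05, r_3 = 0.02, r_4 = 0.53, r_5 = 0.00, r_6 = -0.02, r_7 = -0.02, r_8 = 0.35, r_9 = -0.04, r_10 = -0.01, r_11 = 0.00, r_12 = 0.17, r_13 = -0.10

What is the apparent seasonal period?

The largest autocorrelation is r_4 = 0.53, with weaker echoes at lags 8 (0.35) and 12 (0.17); the remaining lags stay at or below 0.05.
The dominant spike at lag 4 indicates a seasonal period of 4.

4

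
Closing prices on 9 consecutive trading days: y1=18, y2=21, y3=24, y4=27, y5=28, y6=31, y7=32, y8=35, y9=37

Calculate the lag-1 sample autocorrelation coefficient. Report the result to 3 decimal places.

Mean ȳ = (18 + 21 + 24 + 27 + 28 + 31 + 32 + 35 + 37)/9 = 28.1111
Numerator Σ_{t=1}^{8}(y_t−ȳ)(y_{t+1}−ȳ) = 204.7654
Denominator Σ(y_t−ȳ)² = 320.8889
r_1 = 204.7654 / 320.8889 = 0.638

0.638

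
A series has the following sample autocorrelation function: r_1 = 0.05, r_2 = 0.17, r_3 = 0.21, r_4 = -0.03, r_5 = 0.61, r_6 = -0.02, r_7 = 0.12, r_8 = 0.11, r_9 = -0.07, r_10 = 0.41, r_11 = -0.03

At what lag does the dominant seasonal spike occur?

5

The largest autocorrelation is r_5 = 0.61, with a weaker echo at lag 10 (0.41); the remaining lags stay at or below 0.21.
The dominant spike at lag 5 indicates a seasonal period of 5.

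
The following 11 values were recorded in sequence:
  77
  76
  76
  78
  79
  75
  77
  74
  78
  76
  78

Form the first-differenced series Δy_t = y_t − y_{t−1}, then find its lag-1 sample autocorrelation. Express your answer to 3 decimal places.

First differences Δy: -1, 0, 2, 1, -4, 2, -3, 4, -2, 2
Mean of differences = 0.1000
Numerator Σ(Δy_t−Δȳ)(Δy_{t+1}−Δȳ) = -40.0100
Denominator Σ(Δy_t−Δȳ)² = 58.9000
r_1(Δy) = -40.0100 / 58.9000 = -0.679

-0.679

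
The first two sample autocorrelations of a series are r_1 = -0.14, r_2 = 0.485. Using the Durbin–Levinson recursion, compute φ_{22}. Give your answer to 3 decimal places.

φ_{22} = (r_2 − r_1²) / (1 − r_1²)
r_1² = (-0.14)² = 0.0196
Numerator = 0.485 − 0.0196 = 0.4654; denominator = 1 − 0.0196 = 0.9804
φ_{22} = 0.4654 / 0.9804 = 0.475

0.475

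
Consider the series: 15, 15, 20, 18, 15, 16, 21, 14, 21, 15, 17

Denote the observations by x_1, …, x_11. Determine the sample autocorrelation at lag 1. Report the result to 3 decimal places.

-0.515

Mean x̄ = (15 + 15 + 20 + 18 + 15 + 16 + 21 + 14 + 21 + 15 + 17)/11 = 17.0000
Numerator Σ_{t=1}^{10}(x_t−x̄)(x_{t+1}−x̄) = -35.0000
Denominator Σ(x_t−x̄)² = 68.0000
r_1 = -35.0000 / 68.0000 = -0.515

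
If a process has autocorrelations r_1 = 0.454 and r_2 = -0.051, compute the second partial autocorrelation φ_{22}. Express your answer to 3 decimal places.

φ_{22} = (r_2 − r_1²) / (1 − r_1²)
r_1² = (0.454)² = 0.206116
Numerator = -0.051 − 0.2061 = -0.2571; denominator = 1 − 0.2061 = 0.7939
φ_{22} = -0.2571 / 0.7939 = -0.324

-0.324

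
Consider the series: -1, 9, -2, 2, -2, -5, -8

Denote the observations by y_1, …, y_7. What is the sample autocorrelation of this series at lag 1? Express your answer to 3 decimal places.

0.091

Mean ȳ = (-1 + 9 − 2 + 2 − 2 − 5 − 8)/7 = -1.0000
Deviations from mean: 0.0000, 10.0000, -1.0000, 3.0000, -1.0000, -4.0000, -7.0000
Σ(y_t−ȳ)(y_{t+1}−ȳ) = (0.0000) + (-10.0000) + (-3.0000) + (-3.0000) + (4.0000) + (28.0000) = 16.0000
Denominator Σ(y_t−ȳ)² = 176.0000
r_1 = 16.0000 / 176.0000 = 0.091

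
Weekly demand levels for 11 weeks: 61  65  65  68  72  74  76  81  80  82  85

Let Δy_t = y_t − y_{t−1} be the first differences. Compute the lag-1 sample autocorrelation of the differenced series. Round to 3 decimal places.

First differences Δy: 4, 0, 3, 4, 2, 2, 5, -1, 2, 3
Mean of differences = 2.4000
Numerator Σ(Δy_t−Δȳ)(Δy_{t+1}−Δȳ) = -13.5600
Denominator Σ(Δy_t−Δȳ)² = 30.4000
r_1(Δy) = -13.5600 / 30.4000 = -0.446

-0.446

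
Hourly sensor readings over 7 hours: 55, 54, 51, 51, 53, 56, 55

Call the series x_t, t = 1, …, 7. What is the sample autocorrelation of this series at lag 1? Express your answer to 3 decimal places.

0.408

Mean x̄ = (55 + 54 + 51 + 51 + 53 + 56 + 55)/7 = 53.5714
Numerator Σ_{t=1}^{6}(x_t−x̄)(x_{t+1}−x̄) = 9.6735
Denominator Σ(x_t−x̄)² = 23.7143
r_1 = 9.6735 / 23.7143 = 0.408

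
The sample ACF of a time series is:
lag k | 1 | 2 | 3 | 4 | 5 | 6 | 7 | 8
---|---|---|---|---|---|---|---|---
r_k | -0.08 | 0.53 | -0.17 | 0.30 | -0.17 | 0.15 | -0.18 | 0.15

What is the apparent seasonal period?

The largest autocorrelation is r_2 = 0.53, with weaker echoes at lags 4 (0.30), 6 (0.15) and 8 (0.15); the remaining lags stay at or below -0.08.
The dominant spike at lag 2 indicates a seasonal period of 2.

2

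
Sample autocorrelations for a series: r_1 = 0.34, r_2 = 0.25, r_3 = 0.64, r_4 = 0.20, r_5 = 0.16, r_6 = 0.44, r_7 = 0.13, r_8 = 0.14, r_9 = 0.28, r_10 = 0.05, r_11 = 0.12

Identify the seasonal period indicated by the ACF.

The largest autocorrelation is r_3 = 0.64, with a weaker echo at lag 6 (0.44); the remaining lags stay at or below 0.34. The elevated value at lag 1 (0.34), dropping to 0.25 at lag 2, reflects decaying short-term dependence rather than seasonality.
The dominant spike at lag 3 indicates a seasonal period of 3.

3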